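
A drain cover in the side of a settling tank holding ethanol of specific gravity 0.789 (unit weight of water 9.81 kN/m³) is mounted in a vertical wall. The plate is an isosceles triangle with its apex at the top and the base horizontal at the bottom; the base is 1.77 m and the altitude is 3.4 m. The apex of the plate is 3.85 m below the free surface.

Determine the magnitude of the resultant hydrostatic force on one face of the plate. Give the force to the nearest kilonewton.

F ≈ 142 kN

γ = 0.789 × 9.81 = 7.74009 kN/m³.
With the apex up, the centroid sits 2h/3 = 2 × 3.4/3 = 2.26667 m below the apex, so the centroid depth is h_c = 3.85 + 2.26667 = 6.11667 m.
A = ½ × 1.77 × 3.4 = 3.009 m².
Resultant F = γ·h_c·A = 7.74009 × 6.11667 × 3.009 = 142.457 kN.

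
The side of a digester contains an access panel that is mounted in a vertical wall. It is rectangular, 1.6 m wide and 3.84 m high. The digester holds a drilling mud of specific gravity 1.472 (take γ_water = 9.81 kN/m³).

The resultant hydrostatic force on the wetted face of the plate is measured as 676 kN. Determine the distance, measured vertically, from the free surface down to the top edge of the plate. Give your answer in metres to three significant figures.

d_top ≈ 5.70 m

γ = 1.472 × 9.81 = 14.44032 kN/m³.
A = 1.6 × 3.84 = 6.144 m².
From F = γ·h_c·A, the centroid depth is h_c = 676/(14.44032 × 6.144) = 7.61936 m.
The centroid lies 3.84/2 = 1.92 m below the top edge, so the top edge sits at h_top = 7.61936 − 1.92 = 5.69936 m below the surface.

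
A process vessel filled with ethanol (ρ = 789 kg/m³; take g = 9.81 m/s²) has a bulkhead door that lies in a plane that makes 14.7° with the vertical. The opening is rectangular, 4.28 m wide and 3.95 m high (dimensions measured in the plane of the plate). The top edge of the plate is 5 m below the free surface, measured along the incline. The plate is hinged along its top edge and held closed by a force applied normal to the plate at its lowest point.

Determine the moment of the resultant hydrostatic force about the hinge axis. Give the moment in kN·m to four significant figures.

M ≈ 1908 kN·m

γ = ρg = 789 × 9.81 / 1000 = 7.74009 kN/m³.
The plate makes 14.7° with the vertical, i.e. θ = 90° − 14.7° = 75.3° to the horizontal. Measuring y along the incline from the free-surface line, vertical depth h = y·sinθ with sinθ = 0.967268.
The centroid lies 3.95/2 = 1.975 m below the top edge, so y_c = 5 + 1.975 = 6.975 m and h_c = 6.975 × 0.967268 = 6.74669 m.
A = 4.28 × 3.95 = 16.906 m².
Resultant F = γ·h_c·A = 7.74009 × 6.74669 × 16.906 = 882.831 kN.
I_c = b·h³/12 = 4.28 × 3.95³/12 = 21.9813 m⁴.
Centre of pressure: y_p = y_c + I_c/(y_c·A) = 6.975 + 21.9813/(6.975 × 16.906) = 6.975 + 0.18641 = 7.16141 m along the plane.
The resultant acts 1.975 + 0.18641 = 2.16141 m (along the plate) below the hinge at the top edge, so the moment about the hinge is M = F × 2.16141 = 882.831 × 2.16141 = 1908.16 kN·m.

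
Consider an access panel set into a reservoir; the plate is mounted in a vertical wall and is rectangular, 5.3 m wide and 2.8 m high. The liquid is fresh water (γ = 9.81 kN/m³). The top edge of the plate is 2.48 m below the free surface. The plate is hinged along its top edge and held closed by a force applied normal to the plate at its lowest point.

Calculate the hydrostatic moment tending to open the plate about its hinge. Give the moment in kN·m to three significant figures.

M ≈ 886 kN·m

γ = 9.81 kN/m³.
The centroid lies 2.8/2 = 1.4 m below the top edge, so the centroid depth is h_c = 2.48 + 1.4 = 3.88 m.
A = 5.3 × 2.8 = 14.84 m².
Resultant F = γ·h_c·A = 9.81 × 3.88 × 14.84 = 564.852 kN.
I_c = b·h³/12 = 5.3 × 2.8³/12 = 9.69547 m⁴.
Centre of pressure: y_p = y_c + I_c/(y_c·A) = 3.88 + 9.69547/(3.88 × 14.84) = 3.88 + 0.168385 = 4.04838 m along the plane.
The resultant acts 1.4 + 0.168385 = 1.56838 m (along the plate) below the hinge at the top edge, so the moment about the hinge is M = F × 1.56838 = 564.852 × 1.56838 = 885.903 kN·m.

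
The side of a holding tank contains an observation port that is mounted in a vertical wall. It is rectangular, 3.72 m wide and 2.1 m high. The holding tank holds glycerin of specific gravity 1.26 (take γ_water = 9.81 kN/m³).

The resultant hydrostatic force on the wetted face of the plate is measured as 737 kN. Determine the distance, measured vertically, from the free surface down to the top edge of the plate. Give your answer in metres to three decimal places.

γ = 1.26 × 9.81 = 12.3606 kN/m³.
A = 3.72 × 2.1 = 7.812 m².
From F = γ·h_c·A, the centroid depth is h_c = 737/(12.3606 × 7.812) = 7.63248 m.
The centroid lies 2.1/2 = 1.05 m below the top edge, so the top edge sits at h_top = 7.63248 − 1.05 = 6.58248 m below the surface.

d_top ≈ 6.582 m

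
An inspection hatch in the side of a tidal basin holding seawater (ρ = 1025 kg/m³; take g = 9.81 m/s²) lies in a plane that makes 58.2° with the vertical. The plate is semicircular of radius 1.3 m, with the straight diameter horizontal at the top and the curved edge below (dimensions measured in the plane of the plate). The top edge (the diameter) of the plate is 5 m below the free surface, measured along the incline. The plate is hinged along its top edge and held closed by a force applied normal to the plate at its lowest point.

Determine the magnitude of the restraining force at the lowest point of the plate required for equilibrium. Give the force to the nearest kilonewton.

P ≈ 34 kN

γ = ρg = 1025 × 9.81 / 1000 = 10.05525 kN/m³.
The plate makes 58.2° with the vertical, i.e. θ = 90° − 58.2° = 31.8° to the horizontal. Measuring y along the incline from the free-surface line, vertical depth h = y·sinθ with sinθ = 0.526956.
The centroid of a semicircle lies 4r/(3π) = 0.551737 m from the diameter, here below the top edge, so y_c = 5 + 0.551737 = 5.55174 m and h_c = 5.55174 × 0.526956 = 2.92552 m.
A = πr²/2 = π × 1.3²/2 = 2.65465 m².
Resultant F = γ·h_c·A = 10.05525 × 2.92552 × 2.65465 = 78.0914 kN.
I_c = (π/8 − 8/(9π))·r⁴ = 0.109757 × 1.3⁴ = 0.313477 m⁴.
Centre of pressure: y_p = y_c + I_c/(y_c·A) = 5.55174 + 0.313477/(5.55174 × 2.65465) = 5.55174 + 0.0212701 = 5.57301 m along the plane.
The resultant acts 0.551737 + 0.0212701 = 0.573007 m (along the plate) below the hinge at the top edge, so the moment about the hinge is M = F × 0.573007 = 78.0914 × 0.573007 = 44.7469 kN·m.
A normal force at the bottom, 1.3 m from the hinge, must supply this moment: P = 44.7469/1.3 = 34.4207 kN.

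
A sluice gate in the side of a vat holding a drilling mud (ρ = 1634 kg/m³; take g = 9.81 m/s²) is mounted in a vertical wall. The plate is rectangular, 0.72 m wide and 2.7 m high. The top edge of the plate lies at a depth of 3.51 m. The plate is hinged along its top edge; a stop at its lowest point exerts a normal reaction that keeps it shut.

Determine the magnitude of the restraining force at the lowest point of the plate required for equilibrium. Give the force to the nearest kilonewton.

P ≈ 83 kN

γ = ρg = 1634 × 9.81 / 1000 = 16.02954 kN/m³.
The centroid lies 2.7/2 = 1.35 m below the top edge, so the centroid depth is h_c = 3.51 + 1.35 = 4.86 m.
A = 0.72 × 2.7 = 1.944 m².
Resultant F = γ·h_c·A = 16.02954 × 4.86 × 1.944 = 151.445 kN.
I_c = b·h³/12 = 0.72 × 2.7³/12 = 1.18098 m⁴.
Centre of pressure: y_p = y_c + I_c/(y_c·A) = 4.86 + 1.18098/(4.86 × 1.944) = 4.86 + 0.125 = 4.985 m along the plane.
The resultant acts 1.35 + 0.125 = 1.475 m (along the plate) below the hinge at the top edge, so the moment about the hinge is M = F × 1.475 = 151.445 × 1.475 = 223.381 kN·m.
A normal force at the bottom, 2.7 m from the hinge, must supply this moment: P = 223.381/2.7 = 82.7337 kN.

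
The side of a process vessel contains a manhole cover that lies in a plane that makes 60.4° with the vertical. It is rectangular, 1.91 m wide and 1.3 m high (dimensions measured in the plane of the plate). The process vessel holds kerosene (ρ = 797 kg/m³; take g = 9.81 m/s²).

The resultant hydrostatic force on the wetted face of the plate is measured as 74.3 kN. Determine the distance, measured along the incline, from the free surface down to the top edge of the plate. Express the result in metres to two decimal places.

γ = ρg = 797 × 9.81 / 1000 = 7.81857 kN/m³.
A = 1.91 × 1.3 = 2.483 m².
From F = γ·h_c·A, the centroid depth is h_c = 74.3/(7.81857 × 2.483) = 3.82723 m.
The plate makes 60.4° with the vertical, i.e. θ = 90° − 60.4° = 29.6° to the horizontal. Measuring y along the incline from the free-surface line, vertical depth h = y·sinθ with sinθ = 0.493942.
Along the incline, y_c = h_c/sinθ = 3.82723/0.493942 = 7.74834 m.
The centroid lies 1.3/2 = 0.65 m below the top edge, so the top edge sits at y_top = 7.74834 − 0.65 = 7.09834 m along the incline.

y_top ≈ 7.10 m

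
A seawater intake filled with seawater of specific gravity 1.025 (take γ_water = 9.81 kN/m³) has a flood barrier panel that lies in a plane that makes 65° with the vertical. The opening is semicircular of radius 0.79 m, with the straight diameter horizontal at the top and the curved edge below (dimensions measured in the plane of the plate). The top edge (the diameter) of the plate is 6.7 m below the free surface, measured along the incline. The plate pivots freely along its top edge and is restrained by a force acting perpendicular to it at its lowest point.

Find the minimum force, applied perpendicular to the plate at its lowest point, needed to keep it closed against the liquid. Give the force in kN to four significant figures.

P ≈ 12.67 kN

γ = 1.025 × 9.81 = 10.05525 kN/m³.
The plate makes 65° with the vertical, i.e. θ = 90° − 65° = 25° to the horizontal. Measuring y along the incline from the free-surface line, vertical depth h = y·sinθ with sinθ = 0.422618.
The centroid of a semicircle lies 4r/(3π) = 0.335286 m from the diameter, here below the top edge, so y_c = 6.7 + 0.335286 = 7.03529 m and h_c = 7.03529 × 0.422618 = 2.97324 m.
A = πr²/2 = π × 0.79²/2 = 0.980334 m².
Resultant F = γ·h_c·A = 10.05525 × 2.97324 × 0.980334 = 29.3087 kN.
I_c = (π/8 − 8/(9π))·r⁴ = 0.109757 × 0.79⁴ = 0.0427504 m⁴.
Centre of pressure: y_p = y_c + I_c/(y_c·A) = 7.03529 + 0.0427504/(7.03529 × 0.980334) = 7.03529 + 0.00619846 = 7.04149 m along the plane.
The resultant acts 0.335286 + 0.00619846 = 0.341484 m (along the plate) below the hinge at the top edge, so the moment about the hinge is M = F × 0.341484 = 29.3087 × 0.341484 = 10.0085 kN·m.
A normal force at the bottom, 0.79 m from the hinge, must supply this moment: P = 10.0085/0.79 = 12.669 kN.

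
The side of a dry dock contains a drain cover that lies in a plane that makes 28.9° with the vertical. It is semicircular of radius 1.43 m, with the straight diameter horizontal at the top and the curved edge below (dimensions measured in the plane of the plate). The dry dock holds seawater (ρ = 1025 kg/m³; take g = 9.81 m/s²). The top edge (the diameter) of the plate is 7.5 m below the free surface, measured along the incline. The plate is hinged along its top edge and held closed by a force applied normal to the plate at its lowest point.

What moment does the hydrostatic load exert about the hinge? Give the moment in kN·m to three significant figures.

M ≈ 143 kN·m

γ = ρg = 1025 × 9.81 / 1000 = 10.05525 kN/m³.
The plate makes 28.9° with the vertical, i.e. θ = 90° − 28.9° = 61.1° to the horizontal. Measuring y along the incline from the free-surface line, vertical depth h = y·sinθ with sinθ = 0.875465.
The centroid of a semicircle lies 4r/(3π) = 0.606911 m from the diameter, here below the top edge, so y_c = 7.5 + 0.606911 = 8.10691 m and h_c = 8.10691 × 0.875465 = 7.09732 m.
A = πr²/2 = π × 1.43²/2 = 3.21212 m².
Resultant F = γ·h_c·A = 10.05525 × 7.09732 × 3.21212 = 229.234 kN.
I_c = (π/8 − 8/(9π))·r⁴ = 0.109757 × 1.43⁴ = 0.458962 m⁴.
Centre of pressure: y_p = y_c + I_c/(y_c·A) = 8.10691 + 0.458962/(8.10691 × 3.21212) = 8.10691 + 0.017625 = 8.12453 m along the plane.
The resultant acts 0.606911 + 0.017625 = 0.624536 m (along the plate) below the hinge at the top edge, so the moment about the hinge is M = F × 0.624536 = 229.234 × 0.624536 = 143.165 kN·m.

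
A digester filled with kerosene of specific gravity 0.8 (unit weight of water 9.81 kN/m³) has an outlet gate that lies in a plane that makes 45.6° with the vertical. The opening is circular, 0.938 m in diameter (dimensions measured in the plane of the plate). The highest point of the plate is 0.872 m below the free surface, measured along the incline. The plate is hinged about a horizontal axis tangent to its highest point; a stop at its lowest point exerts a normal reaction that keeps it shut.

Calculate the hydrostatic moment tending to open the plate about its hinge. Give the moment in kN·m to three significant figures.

γ = 0.8 × 9.81 = 7.848 kN/m³.
The plate makes 45.6° with the vertical, i.e. θ = 90° − 45.6° = 44.4° to the horizontal. Measuring y along the incline from the free-surface line, vertical depth h = y·sinθ with sinθ = 0.699663.
The centroid is at the centre, 0.469 m below the top of the plate, so y_c = 0.872 + 0.469 = 1.341 m and h_c = 1.341 × 0.699663 = 0.938248 m.
A = π(0.469)² = 0.691028 m².
Resultant F = γ·h_c·A = 7.848 × 0.938248 × 0.691028 = 5.0883 kN.
I_c = πr⁴/4 = π × 0.469⁴/4 = 0.0379998 m⁴.
Centre of pressure: y_p = y_c + I_c/(y_c·A) = 1.341 + 0.0379998/(1.341 × 0.691028) = 1.341 + 0.0410069 = 1.38201 m along the plane.
The resultant acts 0.469 + 0.0410069 = 0.510007 m (along the plate) below the hinge at the top edge, so the moment about the hinge is M = F × 0.510007 = 5.0883 × 0.510007 = 2.59507 kN·m.

M ≈ 2.60 kN·m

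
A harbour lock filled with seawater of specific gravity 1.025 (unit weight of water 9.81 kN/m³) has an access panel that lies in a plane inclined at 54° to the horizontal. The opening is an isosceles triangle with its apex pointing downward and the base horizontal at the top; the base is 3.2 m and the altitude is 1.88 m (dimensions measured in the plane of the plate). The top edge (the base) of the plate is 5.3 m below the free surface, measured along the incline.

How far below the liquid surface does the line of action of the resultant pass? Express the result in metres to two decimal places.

γ = 1.025 × 9.81 = 10.05525 kN/m³.
Let θ = 54° be the plate's angle to the horizontal; measure y along the incline from where the plane meets the free surface. Vertical depth h = y·sinθ with sinθ = 0.809017.
With the apex down, the centroid sits h/3 = 1.88/3 = 0.626667 m below the base (the top edge), so y_c = 5.3 + 0.626667 = 5.92667 m and h_c = 5.92667 × 0.809017 = 4.79478 m.
A = ½ × 3.2 × 1.88 = 3.008 m².
Resultant F = γ·h_c·A = 10.05525 × 4.79478 × 3.008 = 145.024 kN.
I_c = b·h³/36 = 3.2 × 1.88³/36 = 0.590638 m⁴.
Centre of pressure: y_p = y_c + I_c/(y_c·A) = 5.92667 + 0.590638/(5.92667 × 3.008) = 5.92667 + 0.0331309 = 5.9598 m along the plane.
Vertically, h_p = y_p·sinθ = 5.9598 × 0.809017 = 4.82158 m.

h_p = 4.82 m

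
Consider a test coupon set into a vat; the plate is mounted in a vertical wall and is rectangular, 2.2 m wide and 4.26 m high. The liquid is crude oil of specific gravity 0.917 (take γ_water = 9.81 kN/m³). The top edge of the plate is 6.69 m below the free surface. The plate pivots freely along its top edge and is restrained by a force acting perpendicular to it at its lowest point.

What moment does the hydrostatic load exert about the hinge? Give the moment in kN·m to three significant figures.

γ = 0.917 × 9.81 = 8.99577 kN/m³.
The centroid lies 4.26/2 = 2.13 m below the top edge, so the centroid depth is h_c = 6.69 + 2.13 = 8.82 m.
A = 2.2 × 4.26 = 9.372 m².
Resultant F = γ·h_c·A = 8.99577 × 8.82 × 9.372 = 743.6 kN.
I_c = b·h³/12 = 2.2 × 4.26³/12 = 14.1733 m⁴.
Centre of pressure: y_p = y_c + I_c/(y_c·A) = 8.82 + 14.1733/(8.82 × 9.372) = 8.82 + 0.171463 = 8.99146 m along the plane.
The resultant acts 2.13 + 0.171463 = 2.30146 m (along the plate) below the hinge at the top edge, so the moment about the hinge is M = F × 2.30146 = 743.6 × 2.30146 = 1711.37 kN·m.

M ≈ 1710 kN·m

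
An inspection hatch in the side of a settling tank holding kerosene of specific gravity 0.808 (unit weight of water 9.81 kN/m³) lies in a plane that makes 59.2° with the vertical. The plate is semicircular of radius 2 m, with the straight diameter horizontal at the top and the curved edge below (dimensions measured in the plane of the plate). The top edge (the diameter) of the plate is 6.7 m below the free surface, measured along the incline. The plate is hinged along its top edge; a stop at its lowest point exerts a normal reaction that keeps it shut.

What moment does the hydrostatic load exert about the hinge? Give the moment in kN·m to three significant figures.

γ = 0.808 × 9.81 = 7.92648 kN/m³.
The plate makes 59.2° with the vertical, i.e. θ = 90° − 59.2° = 30.8° to the horizontal. Measuring y along the incline from the free-surface line, vertical depth h = y·sinθ with sinθ = 0.512043.
The centroid of a semicircle lies 4r/(3π) = 0.848826 m from the diameter, here below the top edge, so y_c = 6.7 + 0.848826 = 7.54883 m and h_c = 7.54883 × 0.512043 = 3.86533 m.
A = πr²/2 = π × 2²/2 = 6.28319 m².
Resultant F = γ·h_c·A = 7.92648 × 3.86533 × 6.28319 = 192.507 kN.
I_c = (π/8 − 8/(9π))·r⁴ = 0.109757 × 2⁴ = 1.75611 m⁴.
Centre of pressure: y_p = y_c + I_c/(y_c·A) = 7.54883 + 1.75611/(7.54883 × 6.28319) = 7.54883 + 0.0370247 = 7.58585 m along the plane.
The resultant acts 0.848826 + 0.0370247 = 0.885851 m (along the plate) below the hinge at the top edge, so the moment about the hinge is M = F × 0.885851 = 192.507 × 0.885851 = 170.533 kN·m.

M ≈ 171 kN·m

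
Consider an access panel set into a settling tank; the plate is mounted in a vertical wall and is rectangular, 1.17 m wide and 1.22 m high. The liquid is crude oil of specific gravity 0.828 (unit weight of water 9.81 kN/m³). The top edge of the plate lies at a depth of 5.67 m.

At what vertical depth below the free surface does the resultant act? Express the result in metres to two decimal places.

γ = 0.828 × 9.81 = 8.12268 kN/m³.
The centroid lies 1.22/2 = 0.61 m below the top edge, so the centroid depth is h_c = 5.67 + 0.61 = 6.28 m.
A = 1.17 × 1.22 = 1.4274 m².
Resultant F = γ·h_c·A = 8.12268 × 6.28 × 1.4274 = 72.8123 kN.
I_c = b·h³/12 = 1.17 × 1.22³/12 = 0.177045 m⁴.
Centre of pressure: y_p = y_c + I_c/(y_c·A) = 6.28 + 0.177045/(6.28 × 1.4274) = 6.28 + 0.0197505 = 6.29975 m along the plane.

h_p = 6.30 m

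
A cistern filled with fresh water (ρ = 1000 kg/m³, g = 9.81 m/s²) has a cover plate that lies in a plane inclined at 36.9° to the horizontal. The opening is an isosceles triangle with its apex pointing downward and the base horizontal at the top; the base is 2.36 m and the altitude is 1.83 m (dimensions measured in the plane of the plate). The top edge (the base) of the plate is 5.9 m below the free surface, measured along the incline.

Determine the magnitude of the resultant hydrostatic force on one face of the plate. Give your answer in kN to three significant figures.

F ≈ 82.8 kN

γ = ρg = 1000 × 9.81 = 9810 N/m³ = 9.81 kN/m³.
Let θ = 36.9° be the plate's angle to the horizontal; measure y along the incline from where the plane meets the free surface. Vertical depth h = y·sinθ with sinθ = 0.600420.
With the apex down, the centroid sits h/3 = 1.83/3 = 0.61 m below the base (the top edge), so y_c = 5.9 + 0.61 = 6.51 m and h_c = 6.51 × 0.600420 = 3.90873 m.
A = ½ × 2.36 × 1.83 = 2.1594 m².
Resultant F = γ·h_c·A = 9.81 × 3.90873 × 2.1594 = 82.8014 kN.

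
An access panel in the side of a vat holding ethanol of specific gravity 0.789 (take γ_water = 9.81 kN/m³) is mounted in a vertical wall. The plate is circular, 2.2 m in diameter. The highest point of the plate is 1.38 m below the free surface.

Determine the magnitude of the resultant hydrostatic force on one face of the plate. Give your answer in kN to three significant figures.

F ≈ 73.0 kN

γ = 0.789 × 9.81 = 7.74009 kN/m³.
The centroid is at the centre, 1.1 m below the top of the plate, so the centroid depth is h_c = 1.38 + 1.1 = 2.48 m.
A = π(1.1)² = 3.80133 m².
Resultant F = γ·h_c·A = 7.74009 × 2.48 × 3.80133 = 72.9681 kN.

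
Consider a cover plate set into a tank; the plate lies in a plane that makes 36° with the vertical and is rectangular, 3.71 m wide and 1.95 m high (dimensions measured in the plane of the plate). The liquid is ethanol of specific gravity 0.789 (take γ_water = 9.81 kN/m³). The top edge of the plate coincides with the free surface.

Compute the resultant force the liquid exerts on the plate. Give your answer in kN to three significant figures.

F ≈ 44.2 kN

γ = 0.789 × 9.81 = 7.74009 kN/m³.
The plate makes 36° with the vertical, i.e. θ = 90° − 36° = 54° to the horizontal. Measuring y along the incline from the free-surface line, vertical depth h = y·sinθ with sinθ = 0.809017.
The centroid lies 1.95/2 = 0.975 m below the top edge, so y_c = 0.975 m and h_c = 0.975 × 0.809017 = 0.788792 m.
A = 3.71 × 1.95 = 7.2345 m².
Resultant F = γ·h_c·A = 7.74009 × 0.788792 × 7.2345 = 44.1689 kN.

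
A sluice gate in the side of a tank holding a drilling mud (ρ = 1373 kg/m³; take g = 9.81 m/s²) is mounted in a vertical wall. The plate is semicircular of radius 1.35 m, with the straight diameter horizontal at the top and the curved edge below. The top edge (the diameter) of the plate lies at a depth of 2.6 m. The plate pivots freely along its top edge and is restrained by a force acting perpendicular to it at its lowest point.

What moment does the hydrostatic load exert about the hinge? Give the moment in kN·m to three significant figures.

γ = ρg = 1373 × 9.81 / 1000 = 13.46913 kN/m³.
The centroid of a semicircle lies 4r/(3π) = 0.572958 m from the diameter, here below the top edge, so the centroid depth is h_c = 2.6 + 0.572958 = 3.17296 m.
A = πr²/2 = π × 1.35²/2 = 2.86278 m².
Resultant F = γ·h_c·A = 13.46913 × 3.17296 × 2.86278 = 122.347 kN.
I_c = (π/8 − 8/(9π))·r⁴ = 0.109757 × 1.35⁴ = 0.364559 m⁴.
Centre of pressure: y_p = y_c + I_c/(y_c·A) = 3.17296 + 0.364559/(3.17296 × 2.86278) = 3.17296 + 0.0401343 = 3.21309 m along the plane.
The resultant acts 0.572958 + 0.0401343 = 0.613092 m (along the plate) below the hinge at the top edge, so the moment about the hinge is M = F × 0.613092 = 122.347 × 0.613092 = 75.01 kN·m.

M ≈ 75.0 kN·m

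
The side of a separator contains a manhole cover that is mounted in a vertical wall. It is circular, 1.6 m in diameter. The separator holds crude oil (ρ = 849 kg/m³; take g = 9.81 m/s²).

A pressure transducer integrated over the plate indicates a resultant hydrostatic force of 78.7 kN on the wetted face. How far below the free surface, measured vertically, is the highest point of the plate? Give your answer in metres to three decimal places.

d_top ≈ 3.900 m

γ = ρg = 849 × 9.81 / 1000 = 8.32869 kN/m³.
A = π(0.8)² = 2.01062 m².
From F = γ·h_c·A, the centroid depth is h_c = 78.7/(8.32869 × 2.01062) = 4.69968 m.
The centroid is at the centre, 0.8 m below the top of the plate, so the highest point sits at h_top = 4.69968 − 0.8 = 3.89968 m below the surface.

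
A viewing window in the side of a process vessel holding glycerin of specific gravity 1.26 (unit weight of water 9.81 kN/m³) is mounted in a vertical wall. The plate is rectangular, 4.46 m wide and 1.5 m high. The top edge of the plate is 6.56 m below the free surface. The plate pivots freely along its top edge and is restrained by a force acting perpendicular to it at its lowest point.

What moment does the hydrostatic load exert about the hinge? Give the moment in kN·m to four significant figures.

γ = 1.26 × 9.81 = 12.3606 kN/m³.
The centroid lies 1.5/2 = 0.75 m below the top edge, so the centroid depth is h_c = 6.56 + 0.75 = 7.31 m.
A = 4.46 × 1.5 = 6.69 m².
Resultant F = γ·h_c·A = 12.3606 × 7.31 × 6.69 = 604.482 kN.
I_c = b·h³/12 = 4.46 × 1.5³/12 = 1.25438 m⁴.
Centre of pressure: y_p = y_c + I_c/(y_c·A) = 7.31 + 1.25438/(7.31 × 6.69) = 7.31 + 0.0256499 = 7.33565 m along the plane.
The resultant acts 0.75 + 0.0256499 = 0.77565 m (along the plate) below the hinge at the top edge, so the moment about the hinge is M = F × 0.77565 = 604.482 × 0.77565 = 468.866 kN·m.

M ≈ 468.9 kN·m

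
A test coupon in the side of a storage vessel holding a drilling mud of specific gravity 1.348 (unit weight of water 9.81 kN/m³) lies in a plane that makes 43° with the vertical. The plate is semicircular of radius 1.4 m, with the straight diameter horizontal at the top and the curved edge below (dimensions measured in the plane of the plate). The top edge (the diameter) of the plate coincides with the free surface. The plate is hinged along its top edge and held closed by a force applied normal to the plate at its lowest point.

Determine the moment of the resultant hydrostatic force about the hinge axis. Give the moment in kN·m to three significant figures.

γ = 1.348 × 9.81 = 13.22388 kN/m³.
The plate makes 43° with the vertical, i.e. θ = 90° − 43° = 47° to the horizontal. Measuring y along the incline from the free-surface line, vertical depth h = y·sinθ with sinθ = 0.731354.
The centroid of a semicircle lies 4r/(3π) = 0.594178 m from the diameter, here below the top edge, so y_c = 0.594178 m and h_c = 0.594178 × 0.731354 = 0.434554 m.
A = πr²/2 = π × 1.4²/2 = 3.07876 m².
Resultant F = γ·h_c·A = 13.22388 × 0.434554 × 3.07876 = 17.6921 kN.
I_c = (π/8 − 8/(9π))·r⁴ = 0.109757 × 1.4⁴ = 0.421642 m⁴.
Centre of pressure: y_p = y_c + I_c/(y_c·A) = 0.594178 + 0.421642/(0.594178 × 3.07876) = 0.594178 + 0.23049 = 0.824668 m along the plane.
The resultant acts 0.594178 + 0.23049 = 0.824668 m (along the plate) below the hinge at the top edge, so the moment about the hinge is M = F × 0.824668 = 17.6921 × 0.824668 = 14.5901 kN·m.

M ≈ 14.6 kN·m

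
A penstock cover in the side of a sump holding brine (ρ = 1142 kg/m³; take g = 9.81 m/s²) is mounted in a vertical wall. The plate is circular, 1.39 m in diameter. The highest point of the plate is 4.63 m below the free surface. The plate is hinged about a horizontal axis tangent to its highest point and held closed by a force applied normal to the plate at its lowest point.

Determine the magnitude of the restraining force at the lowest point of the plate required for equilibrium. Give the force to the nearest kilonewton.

P ≈ 47 kN

γ = ρg = 1142 × 9.81 / 1000 = 11.20302 kN/m³.
The centroid is at the centre, 0.695 m below the top of the plate, so the centroid depth is h_c = 4.63 + 0.695 = 5.325 m.
A = π(0.695)² = 1.51747 m².
Resultant F = γ·h_c·A = 11.20302 × 5.325 × 1.51747 = 90.5263 kN.
I_c = πr⁴/4 = π × 0.695⁴/4 = 0.183244 m⁴.
Centre of pressure: y_p = y_c + I_c/(y_c·A) = 5.325 + 0.183244/(5.325 × 1.51747) = 5.325 + 0.0226772 = 5.34768 m along the plane.
The resultant acts 0.695 + 0.0226772 = 0.717677 m (along the plate) below the hinge at the top edge, so the moment about the hinge is M = F × 0.717677 = 90.5263 × 0.717677 = 64.9686 kN·m.
A normal force at the bottom, 1.39 m from the hinge, must supply this moment: P = 64.9686/1.39 = 46.74 kN.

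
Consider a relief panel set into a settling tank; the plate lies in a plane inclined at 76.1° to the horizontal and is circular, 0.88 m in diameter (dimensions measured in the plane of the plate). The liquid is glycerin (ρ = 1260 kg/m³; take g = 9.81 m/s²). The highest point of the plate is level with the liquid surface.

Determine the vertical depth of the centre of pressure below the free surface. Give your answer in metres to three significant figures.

h_p = 0.534 m

γ = ρg = 1260 × 9.81 / 1000 = 12.3606 kN/m³.
Let θ = 76.1° be the plate's angle to the horizontal; measure y along the incline from where the plane meets the free surface. Vertical depth h = y·sinθ with sinθ = 0.970716.
The centroid is at the centre, 0.44 m below the top of the plate, so y_c = 0.44 m and h_c = 0.44 × 0.970716 = 0.427115 m.
A = π(0.44)² = 0.608212 m².
Resultant F = γ·h_c·A = 12.3606 × 0.427115 × 0.608212 = 3.21099 kN.
I_c = πr⁴/4 = π × 0.44⁴/4 = 0.0294375 m⁴.
Centre of pressure: y_p = y_c + I_c/(y_c·A) = 0.44 + 0.0294375/(0.44 × 0.608212) = 0.44 + 0.11 = 0.55 m along the plane.
Vertically, h_p = y_p·sinθ = 0.55 × 0.970716 = 0.533894 m.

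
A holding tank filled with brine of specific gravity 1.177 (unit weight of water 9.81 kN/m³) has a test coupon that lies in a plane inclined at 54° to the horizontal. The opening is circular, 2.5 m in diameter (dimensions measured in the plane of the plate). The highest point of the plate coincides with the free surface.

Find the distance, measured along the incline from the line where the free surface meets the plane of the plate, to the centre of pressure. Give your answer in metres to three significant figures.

γ = 1.177 × 9.81 = 11.54637 kN/m³.
Let θ = 54° be the plate's angle to the horizontal; measure y along the incline from where the plane meets the free surface. Vertical depth h = y·sinθ with sinθ = 0.809017.
The centroid is at the centre, 1.25 m below the top of the plate, so y_c = 1.25 m and h_c = 1.25 × 0.809017 = 1.01127 m.
A = π(1.25)² = 4.90874 m².
Resultant F = γ·h_c·A = 11.54637 × 1.01127 × 4.90874 = 57.3169 kN.
I_c = πr⁴/4 = π × 1.25⁴/4 = 1.91748 m⁴.
Centre of pressure: y_p = y_c + I_c/(y_c·A) = 1.25 + 1.91748/(1.25 × 4.90874) = 1.25 + 0.312501 = 1.5625 m along the plane.

y_p = 1.56 m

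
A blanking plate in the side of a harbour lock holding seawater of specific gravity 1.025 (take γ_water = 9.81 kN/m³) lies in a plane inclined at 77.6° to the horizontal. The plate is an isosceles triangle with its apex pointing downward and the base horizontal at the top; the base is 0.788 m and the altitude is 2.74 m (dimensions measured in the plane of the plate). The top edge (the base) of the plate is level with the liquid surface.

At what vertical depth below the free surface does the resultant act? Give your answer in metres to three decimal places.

γ = 1.025 × 9.81 = 10.05525 kN/m³.
Let θ = 77.6° be the plate's angle to the horizontal; measure y along the incline from where the plane meets the free surface. Vertical depth h = y·sinθ with sinθ = 0.976672.
With the apex down, the centroid sits h/3 = 2.74/3 = 0.913333 m below the base (the top edge), so y_c = 0.913333 m and h_c = 0.913333 × 0.976672 = 0.892027 m.
A = ½ × 0.788 × 2.74 = 1.07956 m².
Resultant F = γ·h_c·A = 10.05525 × 0.892027 × 1.07956 = 9.68317 kN.
I_c = b·h³/36 = 0.788 × 2.74³/36 = 0.450272 m⁴.
Centre of pressure: y_p = y_c + I_c/(y_c·A) = 0.913333 + 0.450272/(0.913333 × 1.07956) = 0.913333 + 0.456666 = 1.37 m along the plane.
Vertically, h_p = y_p·sinθ = 1.37 × 0.976672 = 1.33804 m.

h_p = 1.338 m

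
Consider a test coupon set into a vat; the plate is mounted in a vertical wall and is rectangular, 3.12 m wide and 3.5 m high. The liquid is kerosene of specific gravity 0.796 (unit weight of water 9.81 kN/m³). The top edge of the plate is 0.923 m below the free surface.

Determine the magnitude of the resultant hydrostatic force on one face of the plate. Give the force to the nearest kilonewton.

F ≈ 228 kN

γ = 0.796 × 9.81 = 7.80876 kN/m³.
The centroid lies 3.5/2 = 1.75 m below the top edge, so the centroid depth is h_c = 0.923 + 1.75 = 2.673 m.
A = 3.12 × 3.5 = 10.92 m².
Resultant F = γ·h_c·A = 7.80876 × 2.673 × 10.92 = 227.931 kN.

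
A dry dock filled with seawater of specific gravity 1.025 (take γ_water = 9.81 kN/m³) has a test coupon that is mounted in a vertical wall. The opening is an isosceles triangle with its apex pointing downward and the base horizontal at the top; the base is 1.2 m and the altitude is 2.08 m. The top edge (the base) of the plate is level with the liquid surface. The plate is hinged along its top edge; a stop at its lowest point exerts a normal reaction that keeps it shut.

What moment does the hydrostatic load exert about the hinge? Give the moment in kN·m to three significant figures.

γ = 1.025 × 9.81 = 10.05525 kN/m³.
With the apex down, the centroid sits h/3 = 2.08/3 = 0.693333 m below the base (the top edge), so the centroid depth is h_c = 0.693333 m.
A = ½ × 1.2 × 2.08 = 1.248 m².
Resultant F = γ·h_c·A = 10.05525 × 0.693333 × 1.248 = 8.7006 kN.
I_c = b·h³/36 = 1.2 × 2.08³/36 = 0.299964 m⁴.
Centre of pressure: y_p = y_c + I_c/(y_c·A) = 0.693333 + 0.299964/(0.693333 × 1.248) = 0.693333 + 0.346667 = 1.04 m along the plane.
The resultant acts 0.693333 + 0.346667 = 1.04 m (along the plate) below the hinge at the top edge, so the moment about the hinge is M = F × 1.04 = 8.7006 × 1.04 = 9.04862 kN·m.

M ≈ 9.05 kN·m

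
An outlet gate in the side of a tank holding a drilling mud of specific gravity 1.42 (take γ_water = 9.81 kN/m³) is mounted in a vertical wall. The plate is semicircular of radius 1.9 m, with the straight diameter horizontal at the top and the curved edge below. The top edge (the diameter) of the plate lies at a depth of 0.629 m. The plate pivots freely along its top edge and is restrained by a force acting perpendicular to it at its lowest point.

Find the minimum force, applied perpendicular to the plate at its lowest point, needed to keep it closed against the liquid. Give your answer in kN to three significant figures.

γ = 1.42 × 9.81 = 13.9302 kN/m³.
The centroid of a semicircle lies 4r/(3π) = 0.806385 m from the diameter, here below the top edge, so the centroid depth is h_c = 0.629 + 0.806385 = 1.43539 m.
A = πr²/2 = π × 1.9²/2 = 5.67057 m².
Resultant F = γ·h_c·A = 13.9302 × 1.43539 × 5.67057 = 113.385 kN.
I_c = (π/8 − 8/(9π))·r⁴ = 0.109757 × 1.9⁴ = 1.43036 m⁴.
Centre of pressure: y_p = y_c + I_c/(y_c·A) = 1.43539 + 1.43036/(1.43539 × 5.67057) = 1.43539 + 0.175731 = 1.61112 m along the plane.
The resultant acts 0.806385 + 0.175731 = 0.982116 m (along the plate) below the hinge at the top edge, so the moment about the hinge is M = F × 0.982116 = 113.385 × 0.982116 = 111.357 kN·m.
A normal force at the bottom, 1.9 m from the hinge, must supply this moment: P = 111.357/1.9 = 58.6089 kN.

P ≈ 58.6 kN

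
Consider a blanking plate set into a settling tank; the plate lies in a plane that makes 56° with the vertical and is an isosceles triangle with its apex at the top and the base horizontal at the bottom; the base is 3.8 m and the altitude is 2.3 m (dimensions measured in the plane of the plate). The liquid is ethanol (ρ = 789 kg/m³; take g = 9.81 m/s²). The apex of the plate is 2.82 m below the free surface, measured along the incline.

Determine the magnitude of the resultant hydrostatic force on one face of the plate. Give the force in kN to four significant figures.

γ = ρg = 789 × 9.81 / 1000 = 7.74009 kN/m³.
The plate makes 56° with the vertical, i.e. θ = 90° − 56° = 34° to the horizontal. Measuring y along the incline from the free-surface line, vertical depth h = y·sinθ with sinθ = 0.559193.
With the apex up, the centroid sits 2h/3 = 2 × 2.3/3 = 1.53333 m below the apex, so y_c = 2.82 + 1.53333 = 4.35333 m and h_c = 4.35333 × 0.559193 = 2.43435 m.
A = ½ × 3.8 × 2.3 = 4.37 m².
Resultant F = γ·h_c·A = 7.74009 × 2.43435 × 4.37 = 82.3399 kN.

F ≈ 82.34 kN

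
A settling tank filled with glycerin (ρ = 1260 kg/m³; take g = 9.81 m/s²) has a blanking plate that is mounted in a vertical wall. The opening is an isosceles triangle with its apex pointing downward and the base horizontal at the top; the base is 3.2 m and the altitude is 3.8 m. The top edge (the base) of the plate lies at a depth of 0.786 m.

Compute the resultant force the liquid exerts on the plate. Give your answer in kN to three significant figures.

F ≈ 154 kN

γ = ρg = 1260 × 9.81 / 1000 = 12.3606 kN/m³.
With the apex down, the centroid sits h/3 = 3.8/3 = 1.26667 m below the base (the top edge), so the centroid depth is h_c = 0.786 + 1.26667 = 2.05267 m.
A = ½ × 3.2 × 3.8 = 6.08 m².
Resultant F = γ·h_c·A = 12.3606 × 2.05267 × 6.08 = 154.263 kN.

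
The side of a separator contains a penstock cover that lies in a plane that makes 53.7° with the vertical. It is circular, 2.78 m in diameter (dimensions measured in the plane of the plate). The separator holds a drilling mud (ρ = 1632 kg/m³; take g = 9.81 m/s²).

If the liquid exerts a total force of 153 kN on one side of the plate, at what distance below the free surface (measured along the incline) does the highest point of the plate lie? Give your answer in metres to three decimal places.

γ = ρg = 1632 × 9.81 / 1000 = 16.00992 kN/m³.
A = π(1.39)² = 6.06987 m².
From F = γ·h_c·A, the centroid depth is h_c = 153/(16.00992 × 6.06987) = 1.57443 m.
The plate makes 53.7° with the vertical, i.e. θ = 90° − 53.7° = 36.3° to the horizontal. Measuring y along the incline from the free-surface line, vertical depth h = y·sinθ with sinθ = 0.592013.
Along the incline, y_c = h_c/sinθ = 1.57443/0.592013 = 2.65945 m.
The centroid is at the centre, 1.39 m below the top of the plate, so the highest point sits at y_top = 2.65945 − 1.39 = 1.26945 m along the incline.

y_top ≈ 1.269 m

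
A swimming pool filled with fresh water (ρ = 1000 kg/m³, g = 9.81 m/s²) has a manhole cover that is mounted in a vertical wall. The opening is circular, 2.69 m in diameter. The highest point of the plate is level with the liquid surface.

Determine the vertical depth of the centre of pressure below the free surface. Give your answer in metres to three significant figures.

γ = ρg = 1000 × 9.81 = 9810 N/m³ = 9.81 kN/m³.
The centroid is at the centre, 1.345 m below the top of the plate, so the centroid depth is h_c = 1.345 m.
A = π(1.345)² = 5.68322 m².
Resultant F = γ·h_c·A = 9.81 × 1.345 × 5.68322 = 74.987 kN.
I_c = πr⁴/4 = π × 1.345⁴/4 = 2.57027 m⁴.
Centre of pressure: y_p = y_c + I_c/(y_c·A) = 1.345 + 2.57027/(1.345 × 5.68322) = 1.345 + 0.33625 = 1.68125 m along the plane.

h_p = 1.68 m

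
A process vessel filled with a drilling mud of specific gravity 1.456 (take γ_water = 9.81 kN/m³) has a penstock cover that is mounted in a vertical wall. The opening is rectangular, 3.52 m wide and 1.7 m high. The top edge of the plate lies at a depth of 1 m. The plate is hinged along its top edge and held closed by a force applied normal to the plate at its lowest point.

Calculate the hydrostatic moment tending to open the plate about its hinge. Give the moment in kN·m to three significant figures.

γ = 1.456 × 9.81 = 14.28336 kN/m³.
The centroid lies 1.7/2 = 0.85 m below the top edge, so the centroid depth is h_c = 1 + 0.85 = 1.85 m.
A = 3.52 × 1.7 = 5.984 m².
Resultant F = γ·h_c·A = 14.28336 × 1.85 × 5.984 = 158.123 kN.
I_c = b·h³/12 = 3.52 × 1.7³/12 = 1.44115 m⁴.
Centre of pressure: y_p = y_c + I_c/(y_c·A) = 1.85 + 1.44115/(1.85 × 5.984) = 1.85 + 0.13018 = 1.98018 m along the plane.
The resultant acts 0.85 + 0.13018 = 0.98018 m (along the plate) below the hinge at the top edge, so the moment about the hinge is M = F × 0.98018 = 158.123 × 0.98018 = 154.989 kN·m.

M ≈ 155 kN·m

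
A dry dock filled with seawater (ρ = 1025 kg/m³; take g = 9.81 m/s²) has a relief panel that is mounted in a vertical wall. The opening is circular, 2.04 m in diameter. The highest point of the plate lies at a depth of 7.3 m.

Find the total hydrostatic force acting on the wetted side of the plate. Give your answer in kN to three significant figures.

γ = ρg = 1025 × 9.81 / 1000 = 10.05525 kN/m³.
The centroid is at the centre, 1.02 m below the top of the plate, so the centroid depth is h_c = 7.3 + 1.02 = 8.32 m.
A = π(1.02)² = 3.26851 m².
Resultant F = γ·h_c·A = 10.05525 × 8.32 × 3.26851 = 273.443 kN.

F ≈ 273 kN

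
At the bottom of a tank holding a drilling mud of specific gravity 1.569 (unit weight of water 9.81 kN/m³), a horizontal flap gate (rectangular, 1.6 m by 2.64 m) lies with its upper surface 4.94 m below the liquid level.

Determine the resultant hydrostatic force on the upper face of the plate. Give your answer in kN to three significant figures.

F ≈ 321 kN

γ = 1.569 × 9.81 = 15.39189 kN/m³.
The plate is horizontal, so pressure is uniform at p = γ·h = 15.39189 × 4.94 = 76.0359 kN/m².
A = 1.6 × 2.64 = 4.224 m².
F = p·A = 76.0359 × 4.224 = 321.176 kN.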